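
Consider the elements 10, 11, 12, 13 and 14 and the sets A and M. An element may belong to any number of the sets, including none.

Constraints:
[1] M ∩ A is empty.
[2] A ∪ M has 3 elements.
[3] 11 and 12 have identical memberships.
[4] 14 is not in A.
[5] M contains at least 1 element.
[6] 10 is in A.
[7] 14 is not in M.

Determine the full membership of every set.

A = {10}; M = {11, 12}

From (4): 14 ∉ A.
From (6): 10 ∈ A.
From (7): 14 ∉ M.
(1) (disjoint): 10 ∉ M.
Suppose 11 ∈ A: no assignment then satisfies all the clues, so 11 ∉ A.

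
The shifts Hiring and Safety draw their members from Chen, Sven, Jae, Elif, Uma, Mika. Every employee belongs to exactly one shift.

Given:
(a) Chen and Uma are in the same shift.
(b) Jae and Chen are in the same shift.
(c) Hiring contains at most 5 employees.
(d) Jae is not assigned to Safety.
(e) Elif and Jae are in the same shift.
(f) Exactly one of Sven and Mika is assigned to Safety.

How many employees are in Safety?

1

From (d): Jae ∉ Safety.
(b): Chen matches Jae: Chen ∉ Safety.
(e): Elif matches Jae: Elif ∉ Safety.
Only one shift left: Chen ∈ Hiring.
Only one shift left: Jae ∈ Hiring.
Only one shift left: Elif ∈ Hiring.
(a): Uma matches Chen: Uma ∈ Hiring.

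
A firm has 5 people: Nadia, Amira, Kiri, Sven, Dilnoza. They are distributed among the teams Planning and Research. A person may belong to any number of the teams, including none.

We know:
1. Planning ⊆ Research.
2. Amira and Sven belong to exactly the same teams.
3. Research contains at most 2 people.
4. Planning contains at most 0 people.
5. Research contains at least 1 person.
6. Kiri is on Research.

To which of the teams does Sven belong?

From (6): Kiri ∈ Research.
(4): Planning already has 0, so the rest are out.
Suppose Sven ∈ Research: no assignment then satisfies all the clues, so Sven ∉ Research.

Sven: none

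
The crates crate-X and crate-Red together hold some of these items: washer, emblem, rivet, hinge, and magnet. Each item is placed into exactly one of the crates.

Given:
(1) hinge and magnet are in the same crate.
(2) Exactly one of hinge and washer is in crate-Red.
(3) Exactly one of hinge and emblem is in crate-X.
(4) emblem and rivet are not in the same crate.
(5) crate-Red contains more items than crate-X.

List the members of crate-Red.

crate-Red = {hinge, magnet, rivet}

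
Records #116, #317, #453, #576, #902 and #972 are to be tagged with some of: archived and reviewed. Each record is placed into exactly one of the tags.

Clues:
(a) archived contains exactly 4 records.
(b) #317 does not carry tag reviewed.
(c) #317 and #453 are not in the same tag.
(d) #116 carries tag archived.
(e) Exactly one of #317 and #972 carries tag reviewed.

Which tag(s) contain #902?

From (b): #317 ∉ reviewed.
From (d): #116 ∈ archived.
(e) (exactly one): #972 ∈ reviewed.
Only one tag left: #317 ∈ archived.
(c): #453 ∉ archived.
Only one tag left: #453 ∈ reviewed.
(a): only 4 candidates remain for archived, so all are in.

#902: archived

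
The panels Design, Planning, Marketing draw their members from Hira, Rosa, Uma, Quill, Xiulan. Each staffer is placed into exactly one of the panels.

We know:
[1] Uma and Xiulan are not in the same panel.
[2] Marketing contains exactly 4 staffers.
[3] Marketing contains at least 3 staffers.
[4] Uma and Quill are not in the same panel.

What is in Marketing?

Marketing = {Hira, Quill, Rosa, Xiulan}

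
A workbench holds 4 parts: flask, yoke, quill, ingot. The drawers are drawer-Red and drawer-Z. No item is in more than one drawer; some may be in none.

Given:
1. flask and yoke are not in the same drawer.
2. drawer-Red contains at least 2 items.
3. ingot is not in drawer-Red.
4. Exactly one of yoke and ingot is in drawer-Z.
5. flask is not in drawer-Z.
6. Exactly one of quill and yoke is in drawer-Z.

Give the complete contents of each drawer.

drawer-Red = {flask, quill}; drawer-Z = {yoke}

From (3): ingot ∉ drawer-Red.
From (5): flask ∉ drawer-Z.
Suppose flask ∉ drawer-Red: no assignment then satisfies all the clues, so flask ∈ drawer-Red.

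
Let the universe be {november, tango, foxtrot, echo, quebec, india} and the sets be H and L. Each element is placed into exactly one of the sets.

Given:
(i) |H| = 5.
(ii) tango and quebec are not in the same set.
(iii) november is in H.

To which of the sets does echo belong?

From (iii): november ∈ H.
Suppose echo ∉ H: no assignment then satisfies all the clues, so echo ∈ H.

echo: H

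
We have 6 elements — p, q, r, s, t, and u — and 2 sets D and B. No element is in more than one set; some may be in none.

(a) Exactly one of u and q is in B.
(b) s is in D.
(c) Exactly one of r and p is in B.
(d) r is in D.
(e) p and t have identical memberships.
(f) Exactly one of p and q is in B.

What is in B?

B = {p, t, u}

From (b): s ∈ D.
From (d): r ∈ D.
(c) (exactly one): p ∈ B.
(e): t matches p: t ∉ D.
(e): t matches p: t ∈ B.
(f) (exactly one): q ∉ B.
(a) (exactly one): u ∈ B.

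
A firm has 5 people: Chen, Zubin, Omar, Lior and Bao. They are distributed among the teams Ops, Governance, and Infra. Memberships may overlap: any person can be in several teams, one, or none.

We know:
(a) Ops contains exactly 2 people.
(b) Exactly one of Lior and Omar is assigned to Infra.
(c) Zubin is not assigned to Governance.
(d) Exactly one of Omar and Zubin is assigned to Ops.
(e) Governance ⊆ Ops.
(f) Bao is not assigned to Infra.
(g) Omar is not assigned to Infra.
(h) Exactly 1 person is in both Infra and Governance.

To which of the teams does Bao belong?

Bao: none

From (c): Zubin ∉ Governance.
From (f): Bao ∉ Infra.
From (g): Omar ∉ Infra.
(b) (exactly one): Lior ∈ Infra.
Suppose Bao ∈ Ops: no assignment then satisfies all the clues, so Bao ∉ Ops.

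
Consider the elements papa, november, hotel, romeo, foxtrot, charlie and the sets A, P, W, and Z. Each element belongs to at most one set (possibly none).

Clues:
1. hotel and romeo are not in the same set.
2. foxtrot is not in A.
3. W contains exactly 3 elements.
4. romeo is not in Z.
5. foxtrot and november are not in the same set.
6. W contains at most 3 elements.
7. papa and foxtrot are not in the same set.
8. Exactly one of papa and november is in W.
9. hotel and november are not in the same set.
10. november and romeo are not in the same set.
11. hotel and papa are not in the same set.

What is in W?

W = {charlie, papa, romeo}

From (2): foxtrot ∉ A.
From (4): romeo ∉ Z.
Suppose papa ∉ W: no assignment then satisfies all the clues, so papa ∈ W.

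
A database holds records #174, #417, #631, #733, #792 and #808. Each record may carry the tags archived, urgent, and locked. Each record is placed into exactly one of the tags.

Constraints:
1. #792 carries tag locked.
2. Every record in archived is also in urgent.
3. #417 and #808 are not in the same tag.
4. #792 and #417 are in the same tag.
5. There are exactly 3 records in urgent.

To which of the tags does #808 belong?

#808: urgent

From (1): #792 ∈ locked.
(4): #417 matches #792: #417 ∉ archived.
(4): #417 matches #792: #417 ∉ urgent.
(4): #417 matches #792: #417 ∈ locked.
(3): #808 ∉ locked.
Suppose #808 ∈ archived: no assignment then satisfies all the clues, so #808 ∉ archived.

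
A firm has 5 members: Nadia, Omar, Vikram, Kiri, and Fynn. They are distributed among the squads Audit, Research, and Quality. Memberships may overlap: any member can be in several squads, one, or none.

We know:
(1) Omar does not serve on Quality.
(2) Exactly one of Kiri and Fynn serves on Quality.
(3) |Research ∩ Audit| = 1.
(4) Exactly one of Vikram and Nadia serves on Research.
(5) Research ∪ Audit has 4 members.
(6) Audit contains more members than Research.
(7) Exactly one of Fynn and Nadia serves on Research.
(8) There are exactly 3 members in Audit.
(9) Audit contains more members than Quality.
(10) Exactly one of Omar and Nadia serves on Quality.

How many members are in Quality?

2

From (1): Omar ∉ Quality.
(10) (exactly one): Nadia ∈ Quality.
Suppose Vikram ∈ Quality: no assignment then satisfies all the clues, so Vikram ∉ Quality.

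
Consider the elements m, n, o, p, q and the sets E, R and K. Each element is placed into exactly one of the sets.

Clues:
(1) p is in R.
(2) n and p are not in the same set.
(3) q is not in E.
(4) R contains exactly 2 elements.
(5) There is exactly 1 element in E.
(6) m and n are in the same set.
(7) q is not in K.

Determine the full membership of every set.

E = {o}; R = {p, q}; K = {m, n}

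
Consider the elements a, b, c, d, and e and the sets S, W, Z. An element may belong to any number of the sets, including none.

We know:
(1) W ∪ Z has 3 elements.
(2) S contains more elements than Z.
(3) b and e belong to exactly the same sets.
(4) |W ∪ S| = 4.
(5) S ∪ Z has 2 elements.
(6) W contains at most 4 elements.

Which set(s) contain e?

e: W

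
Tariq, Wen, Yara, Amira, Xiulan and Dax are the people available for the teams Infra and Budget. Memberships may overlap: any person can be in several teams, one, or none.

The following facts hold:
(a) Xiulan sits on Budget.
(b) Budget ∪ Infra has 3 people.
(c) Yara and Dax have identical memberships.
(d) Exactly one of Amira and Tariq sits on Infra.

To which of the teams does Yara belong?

Yara: none

From (a): Xiulan ∈ Budget.
Suppose Yara ∈ Infra: no assignment then satisfies all the clues, so Yara ∉ Infra.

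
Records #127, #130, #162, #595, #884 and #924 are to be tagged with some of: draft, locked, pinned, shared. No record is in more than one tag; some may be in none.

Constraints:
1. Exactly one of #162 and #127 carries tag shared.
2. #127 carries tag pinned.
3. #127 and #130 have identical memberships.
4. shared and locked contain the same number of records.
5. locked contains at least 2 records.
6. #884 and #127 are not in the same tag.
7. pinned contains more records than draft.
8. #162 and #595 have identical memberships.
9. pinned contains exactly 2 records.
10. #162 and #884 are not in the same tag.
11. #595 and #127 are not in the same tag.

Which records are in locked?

locked = {#884, #924}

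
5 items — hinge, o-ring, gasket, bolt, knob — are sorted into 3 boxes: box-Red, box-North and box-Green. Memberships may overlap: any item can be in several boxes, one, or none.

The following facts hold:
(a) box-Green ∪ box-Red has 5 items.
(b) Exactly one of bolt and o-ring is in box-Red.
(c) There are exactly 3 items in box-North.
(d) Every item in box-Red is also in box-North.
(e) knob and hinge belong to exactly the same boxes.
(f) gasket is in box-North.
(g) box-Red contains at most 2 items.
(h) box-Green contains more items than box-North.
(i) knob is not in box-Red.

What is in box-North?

box-North = {bolt, gasket, o-ring}

From (f): gasket ∈ box-North.
From (i): knob ∉ box-Red.
(e): hinge matches knob: hinge ∉ box-Red.
Suppose hinge ∈ box-North: no assignment then satisfies all the clues, so hinge ∉ box-North.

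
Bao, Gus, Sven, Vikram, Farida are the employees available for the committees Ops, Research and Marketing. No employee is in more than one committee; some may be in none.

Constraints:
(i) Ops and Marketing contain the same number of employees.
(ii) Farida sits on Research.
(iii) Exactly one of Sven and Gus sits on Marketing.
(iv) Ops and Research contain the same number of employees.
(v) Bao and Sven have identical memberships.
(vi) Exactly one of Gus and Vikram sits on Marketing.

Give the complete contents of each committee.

Ops = {Vikram}; Research = {Farida}; Marketing = {Gus}

From (ii): Farida ∈ Research.
Suppose Bao ∈ Ops: no assignment then satisfies all the clues, so Bao ∉ Ops.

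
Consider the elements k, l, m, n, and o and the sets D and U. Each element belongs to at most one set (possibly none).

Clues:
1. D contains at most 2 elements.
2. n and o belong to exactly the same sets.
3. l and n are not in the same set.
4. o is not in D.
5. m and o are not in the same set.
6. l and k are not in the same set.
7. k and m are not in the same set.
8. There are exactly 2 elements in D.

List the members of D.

D = {l, m}

From (4): o ∉ D.
(2): n matches o: n ∉ D.
Suppose k ∈ D: no assignment then satisfies all the clues, so k ∉ D.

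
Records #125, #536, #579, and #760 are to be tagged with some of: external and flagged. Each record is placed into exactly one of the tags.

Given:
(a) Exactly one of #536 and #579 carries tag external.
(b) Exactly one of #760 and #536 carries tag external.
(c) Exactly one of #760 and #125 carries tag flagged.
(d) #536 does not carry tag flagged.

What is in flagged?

From (d): #536 ∉ flagged.
Only one tag left: #536 ∈ external.
(a) (exactly one): #579 ∉ external.
(b) (exactly one): #760 ∉ external.
Only one tag left: #579 ∈ flagged.
Only one tag left: #760 ∈ flagged.
(c) (exactly one): #125 ∉ flagged.
Only one tag left: #125 ∈ external.

flagged = {#579, #760}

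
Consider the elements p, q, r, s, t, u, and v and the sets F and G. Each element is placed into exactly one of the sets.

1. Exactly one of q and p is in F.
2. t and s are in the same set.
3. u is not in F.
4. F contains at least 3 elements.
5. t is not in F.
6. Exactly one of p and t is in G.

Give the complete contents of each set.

From (3): u ∉ F.
From (5): t ∉ F.
(2): s matches t: s ∉ F.
Only one set left: s ∈ G.
Only one set left: t ∈ G.
Only one set left: u ∈ G.
(6) (exactly one): p ∉ G.
Only one set left: p ∈ F.
(1) (exactly one): q ∉ F.
(4): only 3 candidates remain for F, so all are in.
Only one set left: q ∈ G.

F = {p, r, v}; G = {q, s, t, u}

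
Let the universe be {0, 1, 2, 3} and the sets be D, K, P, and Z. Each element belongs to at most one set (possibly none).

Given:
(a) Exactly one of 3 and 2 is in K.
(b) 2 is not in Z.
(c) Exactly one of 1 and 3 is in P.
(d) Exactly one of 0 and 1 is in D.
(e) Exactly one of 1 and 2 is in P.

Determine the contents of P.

P = {1}

From (b): 2 ∉ Z.
Suppose 0 ∈ P: no assignment then satisfies all the clues, so 0 ∉ P.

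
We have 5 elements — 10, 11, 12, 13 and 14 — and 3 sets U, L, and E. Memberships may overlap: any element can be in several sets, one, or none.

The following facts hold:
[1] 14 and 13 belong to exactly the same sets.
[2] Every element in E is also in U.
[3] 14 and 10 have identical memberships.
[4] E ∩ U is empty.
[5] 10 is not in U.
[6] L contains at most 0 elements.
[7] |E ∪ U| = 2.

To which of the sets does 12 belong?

12: U

From (5): 10 ∉ U.
(2) contrapositive: 10 ∉ E.
(3): 14 matches 10: 14 ∉ U.
(3): 14 matches 10: 14 ∉ E.
(6): L already has 0, so the rest are out.
(1): 13 matches 14: 13 ∉ U.
(1): 13 matches 14: 13 ∉ E.
Suppose 12 ∉ U: no assignment then satisfies all the clues, so 12 ∈ U.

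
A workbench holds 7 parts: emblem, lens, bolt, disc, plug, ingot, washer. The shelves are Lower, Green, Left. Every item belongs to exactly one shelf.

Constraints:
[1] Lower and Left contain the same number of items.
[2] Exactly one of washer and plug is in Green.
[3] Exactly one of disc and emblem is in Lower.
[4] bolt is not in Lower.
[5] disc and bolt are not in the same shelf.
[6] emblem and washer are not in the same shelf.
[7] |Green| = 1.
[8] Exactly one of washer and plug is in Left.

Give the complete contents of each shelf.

From (4): bolt ∉ Lower.
Suppose emblem ∈ Lower: no assignment then satisfies all the clues, so emblem ∉ Lower.

Lower = {disc, ingot, lens}; Green = {washer}; Left = {bolt, emblem, plug}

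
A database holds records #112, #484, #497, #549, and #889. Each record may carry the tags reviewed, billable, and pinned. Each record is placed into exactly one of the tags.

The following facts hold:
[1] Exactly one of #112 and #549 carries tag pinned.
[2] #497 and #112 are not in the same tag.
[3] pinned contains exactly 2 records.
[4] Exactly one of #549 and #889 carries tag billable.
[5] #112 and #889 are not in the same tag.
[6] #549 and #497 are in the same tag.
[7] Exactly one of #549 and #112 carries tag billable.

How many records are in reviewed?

1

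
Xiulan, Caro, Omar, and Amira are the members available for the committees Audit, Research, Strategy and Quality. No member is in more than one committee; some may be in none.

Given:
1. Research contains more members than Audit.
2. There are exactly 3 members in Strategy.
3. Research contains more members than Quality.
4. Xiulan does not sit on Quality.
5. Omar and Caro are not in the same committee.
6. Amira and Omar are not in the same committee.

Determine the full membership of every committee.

Audit = {}; Research = {Omar}; Strategy = {Amira, Caro, Xiulan}; Quality = {}

From (4): Xiulan ∉ Quality.
Suppose Xiulan ∈ Audit: no assignment then satisfies all the clues, so Xiulan ∉ Audit.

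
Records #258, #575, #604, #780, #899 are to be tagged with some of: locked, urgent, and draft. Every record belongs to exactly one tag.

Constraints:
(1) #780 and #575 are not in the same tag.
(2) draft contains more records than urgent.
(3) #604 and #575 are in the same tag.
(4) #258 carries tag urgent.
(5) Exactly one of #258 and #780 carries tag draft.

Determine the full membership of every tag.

locked = {#575, #604}; urgent = {#258}; draft = {#780, #899}

From (4): #258 ∈ urgent.
(5) (exactly one): #780 ∈ draft.
(1): #575 ∉ draft.
(3): #604 matches #575: #604 ∉ draft.
Suppose #575 ∉ locked: no assignment then satisfies all the clues, so #575 ∈ locked.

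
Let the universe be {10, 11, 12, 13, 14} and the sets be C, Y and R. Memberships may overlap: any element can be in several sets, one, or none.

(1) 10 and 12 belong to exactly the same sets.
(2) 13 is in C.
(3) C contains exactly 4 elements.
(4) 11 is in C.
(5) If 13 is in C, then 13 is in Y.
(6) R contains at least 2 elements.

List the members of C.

C = {10, 11, 12, 13}

From (2): 13 ∈ C.
From (4): 11 ∈ C.
(5): 13 ∈ Y.
Suppose 10 ∉ C: no assignment then satisfies all the clues, so 10 ∈ C.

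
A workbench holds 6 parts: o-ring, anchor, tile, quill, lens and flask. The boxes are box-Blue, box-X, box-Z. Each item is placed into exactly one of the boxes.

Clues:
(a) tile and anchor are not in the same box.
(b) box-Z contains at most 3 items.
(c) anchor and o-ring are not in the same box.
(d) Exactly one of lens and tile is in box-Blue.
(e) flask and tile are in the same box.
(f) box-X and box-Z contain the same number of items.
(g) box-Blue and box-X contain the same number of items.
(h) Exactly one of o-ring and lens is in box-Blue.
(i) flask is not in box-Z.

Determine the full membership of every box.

From (i): flask ∉ box-Z.
(e): tile matches flask: tile ∉ box-Z.
Suppose o-ring ∈ box-Blue: no assignment then satisfies all the clues, so o-ring ∉ box-Blue.

box-Blue = {anchor, lens}; box-X = {flask, tile}; box-Z = {o-ring, quill}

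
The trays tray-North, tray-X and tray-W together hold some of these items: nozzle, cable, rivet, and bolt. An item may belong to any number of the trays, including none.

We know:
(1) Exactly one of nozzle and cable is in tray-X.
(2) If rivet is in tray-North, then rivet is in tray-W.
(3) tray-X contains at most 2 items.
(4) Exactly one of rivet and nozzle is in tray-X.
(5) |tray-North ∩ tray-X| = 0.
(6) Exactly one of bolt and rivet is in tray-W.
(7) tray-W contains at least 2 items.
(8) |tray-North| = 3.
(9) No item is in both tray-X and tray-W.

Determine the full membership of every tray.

tray-North = {bolt, cable, rivet}; tray-X = {nozzle}; tray-W = {cable, rivet}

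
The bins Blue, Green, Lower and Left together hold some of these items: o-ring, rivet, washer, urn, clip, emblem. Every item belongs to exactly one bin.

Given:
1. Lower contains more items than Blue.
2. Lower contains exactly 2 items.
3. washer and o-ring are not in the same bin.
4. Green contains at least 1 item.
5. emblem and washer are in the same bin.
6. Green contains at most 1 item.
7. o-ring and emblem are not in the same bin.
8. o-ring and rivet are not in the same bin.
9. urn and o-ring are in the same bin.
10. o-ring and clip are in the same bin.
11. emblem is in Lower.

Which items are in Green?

Green = {rivet}

From (11): emblem ∈ Lower.
(5): washer matches emblem: washer ∉ Blue.
(5): washer matches emblem: washer ∉ Green.
(5): washer matches emblem: washer ∈ Lower.
(7): o-ring ∉ Lower.
(9): urn matches o-ring: urn ∉ Lower.
(10): clip matches o-ring: clip ∉ Lower.
(2): Lower already has 2, so the rest are out.
Suppose o-ring ∈ Green: no assignment then satisfies all the clues, so o-ring ∉ Green.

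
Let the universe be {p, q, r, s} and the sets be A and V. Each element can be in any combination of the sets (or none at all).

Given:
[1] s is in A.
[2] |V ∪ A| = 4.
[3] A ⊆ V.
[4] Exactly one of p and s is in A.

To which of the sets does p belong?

p: V

From (1): s ∈ A.
(3) with s ∈ A: s ∈ V.
(4) (exactly one): p ∉ A.
Suppose p ∉ V: no assignment then satisfies all the clues, so p ∈ V.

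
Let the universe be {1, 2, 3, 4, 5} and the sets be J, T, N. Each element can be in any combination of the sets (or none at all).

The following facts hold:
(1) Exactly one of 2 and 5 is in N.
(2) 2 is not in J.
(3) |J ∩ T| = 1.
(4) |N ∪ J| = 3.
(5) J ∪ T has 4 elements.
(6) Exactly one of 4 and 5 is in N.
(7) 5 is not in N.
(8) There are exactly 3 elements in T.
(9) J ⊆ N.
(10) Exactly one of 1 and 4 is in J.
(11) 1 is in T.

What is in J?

From (2): 2 ∉ J.
From (7): 5 ∉ N.
From (11): 1 ∈ T.
(1) (exactly one): 2 ∈ N.
(6) (exactly one): 4 ∈ N.
(9) contrapositive: 5 ∉ J.
Suppose 1 ∈ J: no assignment then satisfies all the clues, so 1 ∉ J.

J = {3, 4}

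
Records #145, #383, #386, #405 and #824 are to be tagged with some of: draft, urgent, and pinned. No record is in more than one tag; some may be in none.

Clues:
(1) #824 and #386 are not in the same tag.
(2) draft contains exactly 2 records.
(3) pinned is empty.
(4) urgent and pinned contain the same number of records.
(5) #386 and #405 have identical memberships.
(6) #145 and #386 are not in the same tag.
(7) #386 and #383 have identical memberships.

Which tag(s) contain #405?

#405: none

(3): pinned already has 0, so the rest are out.
Suppose #405 ∈ draft: no assignment then satisfies all the clues, so #405 ∉ draft.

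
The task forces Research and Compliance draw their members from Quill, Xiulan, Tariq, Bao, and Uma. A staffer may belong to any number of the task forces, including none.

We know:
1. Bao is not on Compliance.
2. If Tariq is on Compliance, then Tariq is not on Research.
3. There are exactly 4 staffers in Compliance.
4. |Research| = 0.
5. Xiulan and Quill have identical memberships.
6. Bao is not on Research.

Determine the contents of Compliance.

Compliance = {Quill, Tariq, Uma, Xiulan}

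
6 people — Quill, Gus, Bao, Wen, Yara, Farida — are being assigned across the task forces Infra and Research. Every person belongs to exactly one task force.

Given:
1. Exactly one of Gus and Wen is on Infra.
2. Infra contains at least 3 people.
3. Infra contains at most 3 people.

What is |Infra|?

3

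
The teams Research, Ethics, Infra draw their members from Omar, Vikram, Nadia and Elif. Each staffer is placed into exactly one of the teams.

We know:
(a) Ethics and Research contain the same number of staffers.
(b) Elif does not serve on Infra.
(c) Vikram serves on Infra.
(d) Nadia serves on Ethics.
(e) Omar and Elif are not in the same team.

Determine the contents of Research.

Research = {Elif}

From (b): Elif ∉ Infra.
From (c): Vikram ∈ Infra.
From (d): Nadia ∈ Ethics.
Suppose Omar ∈ Research: no assignment then satisfies all the clues, so Omar ∉ Research.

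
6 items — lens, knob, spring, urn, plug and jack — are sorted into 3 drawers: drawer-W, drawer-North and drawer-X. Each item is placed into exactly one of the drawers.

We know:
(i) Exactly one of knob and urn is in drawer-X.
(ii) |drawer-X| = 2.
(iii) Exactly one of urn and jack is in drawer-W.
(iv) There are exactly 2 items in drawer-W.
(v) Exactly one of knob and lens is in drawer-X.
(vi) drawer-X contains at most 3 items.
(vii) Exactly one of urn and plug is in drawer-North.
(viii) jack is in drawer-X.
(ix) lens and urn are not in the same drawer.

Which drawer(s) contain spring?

From (viii): jack ∈ drawer-X.
(iii) (exactly one): urn ∈ drawer-W.
(vii) (exactly one): plug ∈ drawer-North.
(ix): lens ∉ drawer-W.
(i) (exactly one): knob ∈ drawer-X.
(ii): drawer-X already has 2, so the rest are out.
(iv): only 2 candidates remain for drawer-W, so all are in.
Only one drawer left: lens ∈ drawer-North.

spring: drawer-W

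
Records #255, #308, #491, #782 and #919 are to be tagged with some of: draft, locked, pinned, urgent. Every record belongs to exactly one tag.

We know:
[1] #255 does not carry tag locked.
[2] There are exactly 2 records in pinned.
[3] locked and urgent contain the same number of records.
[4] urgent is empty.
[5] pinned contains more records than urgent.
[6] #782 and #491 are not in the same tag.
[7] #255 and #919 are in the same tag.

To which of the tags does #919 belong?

#919: draft

From (1): #255 ∉ locked.
(4): urgent already has 0, so the rest are out.
(7): #919 matches #255: #919 ∉ locked.
Suppose #919 ∉ draft: no assignment then satisfies all the clues, so #919 ∈ draft.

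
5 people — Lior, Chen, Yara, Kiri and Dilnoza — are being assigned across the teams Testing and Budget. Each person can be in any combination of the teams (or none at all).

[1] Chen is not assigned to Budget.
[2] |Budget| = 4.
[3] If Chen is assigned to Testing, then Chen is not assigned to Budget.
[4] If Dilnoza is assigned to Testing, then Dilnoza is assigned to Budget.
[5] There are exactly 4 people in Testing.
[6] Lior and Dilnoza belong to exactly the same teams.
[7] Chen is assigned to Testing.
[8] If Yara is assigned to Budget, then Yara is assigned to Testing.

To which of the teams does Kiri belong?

From (1): Chen ∉ Budget.
From (7): Chen ∈ Testing.
(2): only 4 candidates remain for Budget, so all are in.
(8): Yara ∈ Testing.
Suppose Kiri ∈ Testing: no assignment then satisfies all the clues, so Kiri ∉ Testing.

Kiri: Budget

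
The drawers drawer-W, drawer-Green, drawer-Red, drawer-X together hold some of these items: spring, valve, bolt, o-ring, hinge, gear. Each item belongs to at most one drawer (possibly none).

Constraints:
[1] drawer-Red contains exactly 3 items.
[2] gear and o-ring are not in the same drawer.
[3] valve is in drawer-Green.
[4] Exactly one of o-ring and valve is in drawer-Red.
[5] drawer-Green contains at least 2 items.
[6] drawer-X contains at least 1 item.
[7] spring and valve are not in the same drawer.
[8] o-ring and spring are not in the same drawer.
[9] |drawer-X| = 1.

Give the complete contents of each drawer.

drawer-W = {}; drawer-Green = {gear, valve}; drawer-Red = {bolt, hinge, o-ring}; drawer-X = {spring}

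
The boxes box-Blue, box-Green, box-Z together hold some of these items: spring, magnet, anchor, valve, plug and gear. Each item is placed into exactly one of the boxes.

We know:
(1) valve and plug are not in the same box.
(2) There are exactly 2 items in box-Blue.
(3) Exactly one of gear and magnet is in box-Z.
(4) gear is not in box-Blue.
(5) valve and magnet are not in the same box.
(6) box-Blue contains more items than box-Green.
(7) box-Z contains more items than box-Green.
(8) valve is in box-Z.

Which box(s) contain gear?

gear: box-Z

From (4): gear ∉ box-Blue.
From (8): valve ∈ box-Z.
(1): plug ∉ box-Z.
(5): magnet ∉ box-Z.
(3) (exactly one): gear ∈ box-Z.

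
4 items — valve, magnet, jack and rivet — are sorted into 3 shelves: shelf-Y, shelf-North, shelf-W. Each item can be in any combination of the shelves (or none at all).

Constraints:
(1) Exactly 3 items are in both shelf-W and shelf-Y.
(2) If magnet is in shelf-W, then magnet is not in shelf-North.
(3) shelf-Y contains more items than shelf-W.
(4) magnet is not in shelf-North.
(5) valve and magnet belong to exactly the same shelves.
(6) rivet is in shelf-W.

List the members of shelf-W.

shelf-W = {magnet, rivet, valve}

From (4): magnet ∉ shelf-North.
From (6): rivet ∈ shelf-W.
(5): valve matches magnet: valve ∉ shelf-North.
Suppose valve ∉ shelf-W: no assignment then satisfies all the clues, so valve ∈ shelf-W.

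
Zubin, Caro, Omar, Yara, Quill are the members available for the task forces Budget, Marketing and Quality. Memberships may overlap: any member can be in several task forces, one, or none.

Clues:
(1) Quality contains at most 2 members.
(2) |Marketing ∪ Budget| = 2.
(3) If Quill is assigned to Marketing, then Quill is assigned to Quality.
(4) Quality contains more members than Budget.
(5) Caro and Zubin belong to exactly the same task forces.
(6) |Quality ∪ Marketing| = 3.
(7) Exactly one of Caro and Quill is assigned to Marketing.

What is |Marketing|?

2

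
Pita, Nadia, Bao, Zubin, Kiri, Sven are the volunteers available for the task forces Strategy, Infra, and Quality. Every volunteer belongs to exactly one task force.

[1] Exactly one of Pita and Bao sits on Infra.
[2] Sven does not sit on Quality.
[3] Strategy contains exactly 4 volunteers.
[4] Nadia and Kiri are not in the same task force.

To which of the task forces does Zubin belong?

From (2): Sven ∉ Quality.
Suppose Zubin ∉ Strategy: no assignment then satisfies all the clues, so Zubin ∈ Strategy.

Zubin: Strategy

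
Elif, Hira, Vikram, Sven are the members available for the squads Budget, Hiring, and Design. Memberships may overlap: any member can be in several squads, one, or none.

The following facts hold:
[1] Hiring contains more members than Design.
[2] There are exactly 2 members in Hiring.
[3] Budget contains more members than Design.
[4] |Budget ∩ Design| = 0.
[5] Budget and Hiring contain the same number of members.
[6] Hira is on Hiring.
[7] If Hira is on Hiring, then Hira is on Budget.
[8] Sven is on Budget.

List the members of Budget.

Budget = {Hira, Sven}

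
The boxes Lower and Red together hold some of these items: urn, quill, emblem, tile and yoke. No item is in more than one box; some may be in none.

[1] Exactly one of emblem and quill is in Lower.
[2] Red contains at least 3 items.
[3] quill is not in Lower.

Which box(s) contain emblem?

emblem: Lower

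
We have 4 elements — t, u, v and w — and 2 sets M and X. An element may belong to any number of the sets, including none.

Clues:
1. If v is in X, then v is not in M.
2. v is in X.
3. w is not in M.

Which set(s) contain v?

From (2): v ∈ X.
From (3): w ∉ M.
(1): v ∉ M.

v: X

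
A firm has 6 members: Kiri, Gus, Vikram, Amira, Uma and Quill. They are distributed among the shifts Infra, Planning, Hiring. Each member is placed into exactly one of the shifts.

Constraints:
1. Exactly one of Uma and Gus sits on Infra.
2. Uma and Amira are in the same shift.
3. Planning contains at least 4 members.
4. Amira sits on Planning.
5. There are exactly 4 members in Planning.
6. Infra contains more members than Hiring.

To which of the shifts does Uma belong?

From (4): Amira ∈ Planning.
(2): Uma matches Amira: Uma ∉ Infra.
(2): Uma matches Amira: Uma ∈ Planning.
(1) (exactly one): Gus ∈ Infra.

Uma: Planning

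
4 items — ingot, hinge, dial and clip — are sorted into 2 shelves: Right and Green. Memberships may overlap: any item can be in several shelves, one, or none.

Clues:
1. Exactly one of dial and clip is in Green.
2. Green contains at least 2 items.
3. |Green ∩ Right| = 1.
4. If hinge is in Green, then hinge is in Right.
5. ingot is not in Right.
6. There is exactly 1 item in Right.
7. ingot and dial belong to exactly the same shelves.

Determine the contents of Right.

Right = {hinge}

From (5): ingot ∉ Right.
(7): dial matches ingot: dial ∉ Right.
Suppose hinge ∉ Right: no assignment then satisfies all the clues, so hinge ∈ Right.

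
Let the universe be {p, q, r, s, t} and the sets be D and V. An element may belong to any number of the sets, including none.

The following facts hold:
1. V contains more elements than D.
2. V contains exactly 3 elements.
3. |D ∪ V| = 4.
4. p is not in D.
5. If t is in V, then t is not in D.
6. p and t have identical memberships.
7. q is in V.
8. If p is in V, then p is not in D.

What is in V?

V = {p, q, t}

From (4): p ∉ D.
From (7): q ∈ V.
(6): t matches p: t ∉ D.
Suppose p ∉ V: no assignment then satisfies all the clues, so p ∈ V.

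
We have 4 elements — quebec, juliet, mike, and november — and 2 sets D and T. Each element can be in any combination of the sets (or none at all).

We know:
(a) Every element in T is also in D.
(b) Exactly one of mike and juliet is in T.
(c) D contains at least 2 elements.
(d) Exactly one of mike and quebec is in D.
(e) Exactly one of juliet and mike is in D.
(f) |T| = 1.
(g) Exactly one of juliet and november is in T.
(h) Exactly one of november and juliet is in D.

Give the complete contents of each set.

D = {juliet, quebec}; T = {juliet}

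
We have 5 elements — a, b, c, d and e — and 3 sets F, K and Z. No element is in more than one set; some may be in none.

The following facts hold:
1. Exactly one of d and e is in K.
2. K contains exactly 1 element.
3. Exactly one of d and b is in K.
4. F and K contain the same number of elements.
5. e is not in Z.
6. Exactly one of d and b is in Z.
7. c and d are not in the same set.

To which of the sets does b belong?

b: Z

From (5): e ∉ Z.
Suppose b ∈ F: no assignment then satisfies all the clues, so b ∉ F.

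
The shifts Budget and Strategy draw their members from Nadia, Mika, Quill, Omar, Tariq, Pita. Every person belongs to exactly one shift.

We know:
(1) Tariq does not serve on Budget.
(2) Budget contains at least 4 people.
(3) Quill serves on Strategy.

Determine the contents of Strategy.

Strategy = {Quill, Tariq}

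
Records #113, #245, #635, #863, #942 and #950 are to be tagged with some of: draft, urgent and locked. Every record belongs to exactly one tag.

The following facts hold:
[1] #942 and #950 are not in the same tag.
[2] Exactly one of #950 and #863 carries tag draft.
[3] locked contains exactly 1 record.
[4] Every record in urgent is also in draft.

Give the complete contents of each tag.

draft = {#113, #245, #635, #863, #942}; urgent = {}; locked = {#950}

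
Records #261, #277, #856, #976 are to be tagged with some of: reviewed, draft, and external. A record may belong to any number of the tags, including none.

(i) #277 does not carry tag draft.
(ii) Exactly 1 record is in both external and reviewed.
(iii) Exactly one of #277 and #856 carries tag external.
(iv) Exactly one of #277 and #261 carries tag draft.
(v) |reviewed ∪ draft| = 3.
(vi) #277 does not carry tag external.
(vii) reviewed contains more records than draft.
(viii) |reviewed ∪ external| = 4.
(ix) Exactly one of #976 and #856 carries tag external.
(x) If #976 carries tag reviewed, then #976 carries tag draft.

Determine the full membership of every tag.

reviewed = {#261, #277, #976}; draft = {#261, #976}; external = {#261, #856}

From (i): #277 ∉ draft.
From (vi): #277 ∉ external.
(iii) (exactly one): #856 ∈ external.
(iv) (exactly one): #261 ∈ draft.
(ix) (exactly one): #976 ∉ external.
Suppose #261 ∉ reviewed: no assignment then satisfies all the clues, so #261 ∈ reviewed.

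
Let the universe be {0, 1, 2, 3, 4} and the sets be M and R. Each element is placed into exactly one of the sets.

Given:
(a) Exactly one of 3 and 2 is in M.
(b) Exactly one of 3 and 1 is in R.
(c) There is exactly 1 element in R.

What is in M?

M = {0, 1, 2, 4}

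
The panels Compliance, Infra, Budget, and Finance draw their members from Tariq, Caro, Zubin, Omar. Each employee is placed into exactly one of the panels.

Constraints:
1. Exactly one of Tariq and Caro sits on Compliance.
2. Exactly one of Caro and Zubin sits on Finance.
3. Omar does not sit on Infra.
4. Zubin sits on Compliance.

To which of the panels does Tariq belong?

Tariq: Compliance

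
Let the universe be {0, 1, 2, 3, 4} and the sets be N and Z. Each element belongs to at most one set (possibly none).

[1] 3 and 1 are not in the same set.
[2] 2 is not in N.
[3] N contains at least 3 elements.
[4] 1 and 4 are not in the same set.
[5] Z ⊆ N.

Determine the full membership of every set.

N = {0, 3, 4}; Z = {}

From (2): 2 ∉ N.
(5) contrapositive: 2 ∉ Z.
Suppose 0 ∉ N: no assignment then satisfies all the clues, so 0 ∈ N.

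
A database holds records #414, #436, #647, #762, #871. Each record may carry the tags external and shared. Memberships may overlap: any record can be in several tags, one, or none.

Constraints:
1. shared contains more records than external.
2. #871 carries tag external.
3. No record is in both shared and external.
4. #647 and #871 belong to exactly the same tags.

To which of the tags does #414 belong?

#414: shared

From (2): #871 ∈ external.
(3) (disjoint): #871 ∉ shared.
(4): #647 matches #871: #647 ∈ external.
(4): #647 matches #871: #647 ∉ shared.
Suppose #414 ∈ external: no assignment then satisfies all the clues, so #414 ∉ external.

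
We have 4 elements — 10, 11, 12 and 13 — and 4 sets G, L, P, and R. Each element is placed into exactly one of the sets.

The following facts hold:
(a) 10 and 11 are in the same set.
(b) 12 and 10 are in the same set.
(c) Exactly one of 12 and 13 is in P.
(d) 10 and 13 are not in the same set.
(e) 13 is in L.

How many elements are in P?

3

From (e): 13 ∈ L.
(c) (exactly one): 12 ∈ P.
(d): 10 ∉ L.
(a): 11 matches 10: 11 ∉ L.
(b): 10 matches 12: 10 ∉ G.
(b): 10 matches 12: 10 ∈ P.
(a): 11 matches 10: 11 ∉ G.
(a): 11 matches 10: 11 ∈ P.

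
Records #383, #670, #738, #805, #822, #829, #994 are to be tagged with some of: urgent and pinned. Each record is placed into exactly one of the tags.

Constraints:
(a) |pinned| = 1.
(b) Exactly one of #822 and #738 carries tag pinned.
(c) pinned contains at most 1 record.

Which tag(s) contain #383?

#383: urgent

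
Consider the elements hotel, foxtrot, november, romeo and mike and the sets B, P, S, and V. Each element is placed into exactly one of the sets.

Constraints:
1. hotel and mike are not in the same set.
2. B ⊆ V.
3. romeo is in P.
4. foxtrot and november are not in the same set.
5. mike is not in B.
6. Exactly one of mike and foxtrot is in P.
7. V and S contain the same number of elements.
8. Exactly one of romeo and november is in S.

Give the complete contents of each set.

B = {}; P = {foxtrot, hotel, romeo}; S = {november}; V = {mike}

From (3): romeo ∈ P.
From (5): mike ∉ B.
(8) (exactly one): november ∈ S.
(4): foxtrot ∉ S.
Suppose hotel ∈ B: no assignment then satisfies all the clues, so hotel ∉ B.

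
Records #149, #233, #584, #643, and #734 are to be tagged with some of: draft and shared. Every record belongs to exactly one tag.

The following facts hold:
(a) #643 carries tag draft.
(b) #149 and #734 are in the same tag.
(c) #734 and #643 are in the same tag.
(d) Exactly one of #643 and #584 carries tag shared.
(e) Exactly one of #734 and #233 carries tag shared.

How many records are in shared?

From (a): #643 ∈ draft.
(c): #734 matches #643: #734 ∈ draft.
(d) (exactly one): #584 ∈ shared.
(e) (exactly one): #233 ∈ shared.
(b): #149 matches #734: #149 ∈ draft.

2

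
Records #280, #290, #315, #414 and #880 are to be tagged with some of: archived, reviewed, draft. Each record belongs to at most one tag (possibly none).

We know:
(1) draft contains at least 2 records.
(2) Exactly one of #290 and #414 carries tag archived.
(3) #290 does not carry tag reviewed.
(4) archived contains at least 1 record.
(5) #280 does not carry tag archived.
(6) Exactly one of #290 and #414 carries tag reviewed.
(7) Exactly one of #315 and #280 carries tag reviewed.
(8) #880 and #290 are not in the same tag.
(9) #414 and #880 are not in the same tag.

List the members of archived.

From (3): #290 ∉ reviewed.
From (5): #280 ∉ archived.
(6) (exactly one): #414 ∈ reviewed.
(9): #880 ∉ reviewed.
(2) (exactly one): #290 ∈ archived.
(8): #880 ∉ archived.
Suppose #315 ∈ archived: no assignment then satisfies all the clues, so #315 ∉ archived.

archived = {#290}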